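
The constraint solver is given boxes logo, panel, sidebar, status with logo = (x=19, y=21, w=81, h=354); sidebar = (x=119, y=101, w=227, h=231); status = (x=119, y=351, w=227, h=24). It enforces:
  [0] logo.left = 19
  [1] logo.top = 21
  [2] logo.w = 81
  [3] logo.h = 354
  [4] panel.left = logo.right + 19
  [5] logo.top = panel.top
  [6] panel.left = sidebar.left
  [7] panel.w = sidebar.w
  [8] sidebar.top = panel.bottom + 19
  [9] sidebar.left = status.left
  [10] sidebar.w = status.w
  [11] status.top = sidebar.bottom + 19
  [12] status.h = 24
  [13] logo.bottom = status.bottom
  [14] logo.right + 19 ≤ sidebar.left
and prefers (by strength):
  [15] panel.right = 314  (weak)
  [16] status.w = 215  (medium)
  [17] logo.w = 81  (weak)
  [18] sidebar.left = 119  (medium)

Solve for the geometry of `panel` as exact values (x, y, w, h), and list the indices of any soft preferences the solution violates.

panel = (x=119, y=21, w=227, h=61)
violated soft preferences: 15, 16

1. panel.x = 119  [panel.left = logo.right + 19]
2. panel.y = 21  [logo.top = panel.top]
3. panel.w = 227  [panel.w = sidebar.w]
4. panel.h = 61  [sidebar.top = panel.bottom + 19]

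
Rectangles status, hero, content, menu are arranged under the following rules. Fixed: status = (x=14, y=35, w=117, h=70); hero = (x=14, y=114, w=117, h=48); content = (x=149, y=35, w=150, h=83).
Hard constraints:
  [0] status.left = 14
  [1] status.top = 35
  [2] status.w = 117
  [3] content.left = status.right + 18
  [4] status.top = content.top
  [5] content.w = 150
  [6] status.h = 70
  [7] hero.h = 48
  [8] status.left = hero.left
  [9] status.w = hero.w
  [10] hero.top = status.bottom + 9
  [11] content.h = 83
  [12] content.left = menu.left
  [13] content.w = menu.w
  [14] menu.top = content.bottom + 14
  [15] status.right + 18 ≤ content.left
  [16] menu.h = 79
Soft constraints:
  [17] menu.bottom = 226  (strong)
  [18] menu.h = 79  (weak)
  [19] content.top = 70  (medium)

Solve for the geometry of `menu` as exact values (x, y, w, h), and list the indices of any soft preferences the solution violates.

1. menu.x = 149  [content.left = menu.left]
2. menu.w = 150  [content.w = menu.w]
3. menu.y = 132  [menu.top = content.bottom + 14]
4. menu.h = 79  [menu.h = 79]

menu = (x=149, y=132, w=150, h=79)
violated soft preferences: 17, 19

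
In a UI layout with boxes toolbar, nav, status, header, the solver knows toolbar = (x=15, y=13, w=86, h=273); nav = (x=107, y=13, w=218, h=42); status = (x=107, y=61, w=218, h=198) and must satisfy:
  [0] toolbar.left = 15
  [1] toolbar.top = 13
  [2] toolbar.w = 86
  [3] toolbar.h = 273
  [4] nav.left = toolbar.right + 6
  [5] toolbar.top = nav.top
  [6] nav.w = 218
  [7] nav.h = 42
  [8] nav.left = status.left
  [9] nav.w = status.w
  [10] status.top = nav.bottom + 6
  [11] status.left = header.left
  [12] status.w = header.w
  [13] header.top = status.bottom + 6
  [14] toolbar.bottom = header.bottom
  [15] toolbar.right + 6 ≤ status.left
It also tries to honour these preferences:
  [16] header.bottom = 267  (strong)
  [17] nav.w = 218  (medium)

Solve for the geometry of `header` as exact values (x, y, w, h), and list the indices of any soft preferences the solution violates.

1. header.x = 107  [status.left = header.left]
2. header.w = 218  [status.w = header.w]
3. header.y = 265  [header.top = status.bottom + 6]
4. header.h = 21  [toolbar.bottom = header.bottom]

header = (x=107, y=265, w=218, h=21)
violated soft preferences: 16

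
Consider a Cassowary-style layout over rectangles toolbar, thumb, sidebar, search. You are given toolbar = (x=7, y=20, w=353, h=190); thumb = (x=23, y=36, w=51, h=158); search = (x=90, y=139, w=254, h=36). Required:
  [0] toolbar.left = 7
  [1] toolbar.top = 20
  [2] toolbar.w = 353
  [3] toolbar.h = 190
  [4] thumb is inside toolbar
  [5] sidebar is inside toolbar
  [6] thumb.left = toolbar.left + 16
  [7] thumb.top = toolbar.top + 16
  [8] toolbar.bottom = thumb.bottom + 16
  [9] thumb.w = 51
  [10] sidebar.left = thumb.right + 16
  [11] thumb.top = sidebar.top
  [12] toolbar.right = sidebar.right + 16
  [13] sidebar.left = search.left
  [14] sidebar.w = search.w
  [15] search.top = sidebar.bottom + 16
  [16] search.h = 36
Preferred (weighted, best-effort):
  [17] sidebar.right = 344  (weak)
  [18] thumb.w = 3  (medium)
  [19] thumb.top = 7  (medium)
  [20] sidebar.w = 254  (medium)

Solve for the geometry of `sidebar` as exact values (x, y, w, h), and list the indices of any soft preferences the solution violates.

1. sidebar.x = 90  [sidebar.left = thumb.right + 16]
2. sidebar.y = 36  [thumb.top = sidebar.top]
3. sidebar.w = 254  [toolbar.right = sidebar.right + 16]
4. sidebar.h = 87  [search.top = sidebar.bottom + 16]

sidebar = (x=90, y=36, w=254, h=87)
violated soft preferences: 18, 19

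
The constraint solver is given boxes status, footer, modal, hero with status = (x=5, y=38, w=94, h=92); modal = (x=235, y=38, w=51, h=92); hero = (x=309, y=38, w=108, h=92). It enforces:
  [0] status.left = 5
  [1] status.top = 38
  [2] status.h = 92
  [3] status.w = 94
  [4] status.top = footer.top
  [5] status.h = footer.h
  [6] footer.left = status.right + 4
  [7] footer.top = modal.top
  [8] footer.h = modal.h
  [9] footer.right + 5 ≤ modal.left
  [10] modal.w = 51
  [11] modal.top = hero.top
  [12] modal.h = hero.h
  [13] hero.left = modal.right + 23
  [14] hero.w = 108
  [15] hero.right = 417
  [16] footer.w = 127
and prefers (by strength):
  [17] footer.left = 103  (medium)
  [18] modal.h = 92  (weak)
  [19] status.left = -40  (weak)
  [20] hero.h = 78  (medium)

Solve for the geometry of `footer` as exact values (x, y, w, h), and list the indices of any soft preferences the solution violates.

footer = (x=103, y=38, w=127, h=92)
violated soft preferences: 19, 20

1. footer.y = 38  [status.top = footer.top]
2. footer.h = 92  [status.h = footer.h]
3. footer.x = 103  [footer.left = status.right + 4]
4. footer.w = 127  [footer.w = 127]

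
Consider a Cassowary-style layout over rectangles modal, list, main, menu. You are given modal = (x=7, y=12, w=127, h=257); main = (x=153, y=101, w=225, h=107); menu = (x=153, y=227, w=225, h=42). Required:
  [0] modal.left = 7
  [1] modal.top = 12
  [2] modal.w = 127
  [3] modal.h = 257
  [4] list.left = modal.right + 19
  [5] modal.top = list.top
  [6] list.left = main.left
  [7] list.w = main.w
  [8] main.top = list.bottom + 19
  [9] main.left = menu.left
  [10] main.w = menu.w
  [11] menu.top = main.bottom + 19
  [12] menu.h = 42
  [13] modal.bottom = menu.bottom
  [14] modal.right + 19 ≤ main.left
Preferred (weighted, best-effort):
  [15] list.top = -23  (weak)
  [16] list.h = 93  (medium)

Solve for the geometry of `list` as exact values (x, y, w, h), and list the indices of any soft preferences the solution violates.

1. list.x = 153  [list.left = modal.right + 19]
2. list.y = 12  [modal.top = list.top]
3. list.w = 225  [list.w = main.w]
4. list.h = 70  [main.top = list.bottom + 19]

list = (x=153, y=12, w=225, h=70)
violated soft preferences: 15, 16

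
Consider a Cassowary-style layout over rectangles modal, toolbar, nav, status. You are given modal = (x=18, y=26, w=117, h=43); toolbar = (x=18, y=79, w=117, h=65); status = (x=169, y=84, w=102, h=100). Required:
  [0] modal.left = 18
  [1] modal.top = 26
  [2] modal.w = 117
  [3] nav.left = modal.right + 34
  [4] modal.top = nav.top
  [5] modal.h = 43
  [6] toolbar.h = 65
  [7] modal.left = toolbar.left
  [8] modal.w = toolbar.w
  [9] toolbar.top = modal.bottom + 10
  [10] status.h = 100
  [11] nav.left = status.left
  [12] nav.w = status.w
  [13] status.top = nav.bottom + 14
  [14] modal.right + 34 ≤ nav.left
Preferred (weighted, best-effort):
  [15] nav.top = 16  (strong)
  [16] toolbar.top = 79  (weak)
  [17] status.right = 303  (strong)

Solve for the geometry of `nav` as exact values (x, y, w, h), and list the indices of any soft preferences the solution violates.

1. nav.x = 169  [nav.left = modal.right + 34]
2. nav.y = 26  [modal.top = nav.top]
3. nav.w = 102  [nav.w = status.w]
4. nav.h = 44  [status.top = nav.bottom + 14]

nav = (x=169, y=26, w=102, h=44)
violated soft preferences: 15, 17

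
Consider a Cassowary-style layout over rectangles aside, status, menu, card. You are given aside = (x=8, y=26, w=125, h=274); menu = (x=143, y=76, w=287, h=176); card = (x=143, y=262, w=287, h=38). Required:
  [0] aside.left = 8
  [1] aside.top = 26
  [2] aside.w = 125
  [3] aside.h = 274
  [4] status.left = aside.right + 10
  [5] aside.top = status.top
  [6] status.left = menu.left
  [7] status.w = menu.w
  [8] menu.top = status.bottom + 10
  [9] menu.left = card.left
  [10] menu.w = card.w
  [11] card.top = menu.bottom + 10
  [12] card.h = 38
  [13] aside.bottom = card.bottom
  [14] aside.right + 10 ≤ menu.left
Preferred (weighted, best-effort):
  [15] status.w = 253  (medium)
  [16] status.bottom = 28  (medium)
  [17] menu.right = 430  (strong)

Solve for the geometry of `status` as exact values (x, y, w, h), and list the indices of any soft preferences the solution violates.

status = (x=143, y=26, w=287, h=40)
violated soft preferences: 15, 16

1. status.x = 143  [status.left = aside.right + 10]
2. status.y = 26  [aside.top = status.top]
3. status.w = 287  [status.w = menu.w]
4. status.h = 40  [menu.top = status.bottom + 10]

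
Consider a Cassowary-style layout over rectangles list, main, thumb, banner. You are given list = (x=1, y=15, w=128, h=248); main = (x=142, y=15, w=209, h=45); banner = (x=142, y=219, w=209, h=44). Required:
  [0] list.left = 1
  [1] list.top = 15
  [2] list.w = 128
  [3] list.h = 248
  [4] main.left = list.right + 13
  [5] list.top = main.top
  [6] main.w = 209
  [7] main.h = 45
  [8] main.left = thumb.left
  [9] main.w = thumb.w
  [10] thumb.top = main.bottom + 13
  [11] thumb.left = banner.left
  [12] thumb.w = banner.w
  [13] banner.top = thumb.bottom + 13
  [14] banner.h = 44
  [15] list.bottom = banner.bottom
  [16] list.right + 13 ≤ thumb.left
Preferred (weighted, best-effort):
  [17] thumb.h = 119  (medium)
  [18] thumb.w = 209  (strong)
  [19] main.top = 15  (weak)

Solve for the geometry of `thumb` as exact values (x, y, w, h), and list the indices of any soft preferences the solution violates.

thumb = (x=142, y=73, w=209, h=133)
violated soft preferences: 17

1. thumb.x = 142  [main.left = thumb.left]
2. thumb.w = 209  [main.w = thumb.w]
3. thumb.y = 73  [thumb.top = main.bottom + 13]
4. thumb.h = 133  [banner.top = thumb.bottom + 13]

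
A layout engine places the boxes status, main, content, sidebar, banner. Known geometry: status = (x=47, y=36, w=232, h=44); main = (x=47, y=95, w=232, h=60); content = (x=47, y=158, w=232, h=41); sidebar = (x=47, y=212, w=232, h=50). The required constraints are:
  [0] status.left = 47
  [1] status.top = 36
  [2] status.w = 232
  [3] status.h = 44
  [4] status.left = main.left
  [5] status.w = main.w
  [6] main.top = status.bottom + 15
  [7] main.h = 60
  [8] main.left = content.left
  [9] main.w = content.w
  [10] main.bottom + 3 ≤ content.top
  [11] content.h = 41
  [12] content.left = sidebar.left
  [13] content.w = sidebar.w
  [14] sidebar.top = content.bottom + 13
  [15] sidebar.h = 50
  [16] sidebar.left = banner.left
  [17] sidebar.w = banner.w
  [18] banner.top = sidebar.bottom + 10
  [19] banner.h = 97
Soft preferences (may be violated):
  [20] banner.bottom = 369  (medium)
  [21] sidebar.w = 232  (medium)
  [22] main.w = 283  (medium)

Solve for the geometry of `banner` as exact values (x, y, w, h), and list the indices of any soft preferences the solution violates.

1. banner.x = 47  [sidebar.left = banner.left]
2. banner.w = 232  [sidebar.w = banner.w]
3. banner.y = 272  [banner.top = sidebar.bottom + 10]
4. banner.h = 97  [banner.h = 97]

banner = (x=47, y=272, w=232, h=97)
violated soft preferences: 22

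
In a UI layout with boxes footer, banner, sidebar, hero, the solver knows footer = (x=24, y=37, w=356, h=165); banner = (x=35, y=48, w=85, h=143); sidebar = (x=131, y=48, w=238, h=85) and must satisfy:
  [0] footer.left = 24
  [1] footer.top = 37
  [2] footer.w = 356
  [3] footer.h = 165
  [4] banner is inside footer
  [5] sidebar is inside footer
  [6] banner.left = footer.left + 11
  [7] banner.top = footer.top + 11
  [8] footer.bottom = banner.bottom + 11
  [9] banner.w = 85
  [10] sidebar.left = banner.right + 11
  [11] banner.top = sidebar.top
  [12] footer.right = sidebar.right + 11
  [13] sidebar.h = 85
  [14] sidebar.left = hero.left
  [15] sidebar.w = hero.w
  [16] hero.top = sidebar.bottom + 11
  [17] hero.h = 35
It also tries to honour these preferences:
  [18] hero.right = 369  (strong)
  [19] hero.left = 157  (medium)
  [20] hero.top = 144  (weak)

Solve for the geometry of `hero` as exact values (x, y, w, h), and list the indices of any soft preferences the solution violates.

hero = (x=131, y=144, w=238, h=35)
violated soft preferences: 19

1. hero.x = 131  [sidebar.left = hero.left]
2. hero.w = 238  [sidebar.w = hero.w]
3. hero.y = 144  [hero.top = sidebar.bottom + 11]
4. hero.h = 35  [hero.h = 35]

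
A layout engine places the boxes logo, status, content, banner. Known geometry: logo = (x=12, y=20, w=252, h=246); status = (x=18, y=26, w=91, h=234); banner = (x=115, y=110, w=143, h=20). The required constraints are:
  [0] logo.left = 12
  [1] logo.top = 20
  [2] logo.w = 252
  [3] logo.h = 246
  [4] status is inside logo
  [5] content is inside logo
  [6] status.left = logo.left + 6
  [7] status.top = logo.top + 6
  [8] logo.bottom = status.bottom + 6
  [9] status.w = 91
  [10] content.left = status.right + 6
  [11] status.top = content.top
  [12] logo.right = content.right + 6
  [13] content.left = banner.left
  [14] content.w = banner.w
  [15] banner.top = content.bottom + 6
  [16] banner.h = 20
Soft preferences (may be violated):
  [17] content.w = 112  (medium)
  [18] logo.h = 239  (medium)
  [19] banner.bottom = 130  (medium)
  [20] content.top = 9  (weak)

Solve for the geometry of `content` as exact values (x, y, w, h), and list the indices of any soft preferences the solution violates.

1. content.x = 115  [content.left = status.right + 6]
2. content.y = 26  [status.top = content.top]
3. content.w = 143  [logo.right = content.right + 6]
4. content.h = 78  [banner.top = content.bottom + 6]

content = (x=115, y=26, w=143, h=78)
violated soft preferences: 17, 18, 20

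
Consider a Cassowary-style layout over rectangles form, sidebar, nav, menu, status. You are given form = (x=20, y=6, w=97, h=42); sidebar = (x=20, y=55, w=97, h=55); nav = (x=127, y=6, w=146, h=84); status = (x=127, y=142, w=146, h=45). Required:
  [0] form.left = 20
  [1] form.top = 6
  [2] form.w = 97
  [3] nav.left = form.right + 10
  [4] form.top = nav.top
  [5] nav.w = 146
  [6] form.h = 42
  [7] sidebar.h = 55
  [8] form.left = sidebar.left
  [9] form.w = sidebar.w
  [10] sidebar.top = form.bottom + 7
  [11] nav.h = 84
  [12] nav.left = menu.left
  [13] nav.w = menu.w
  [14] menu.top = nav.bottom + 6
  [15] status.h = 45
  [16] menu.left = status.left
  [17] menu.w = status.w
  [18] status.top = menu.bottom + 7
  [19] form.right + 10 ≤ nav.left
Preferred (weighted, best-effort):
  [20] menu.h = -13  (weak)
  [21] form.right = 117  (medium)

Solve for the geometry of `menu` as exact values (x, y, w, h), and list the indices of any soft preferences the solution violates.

menu = (x=127, y=96, w=146, h=39)
violated soft preferences: 20

1. menu.x = 127  [nav.left = menu.left]
2. menu.w = 146  [nav.w = menu.w]
3. menu.y = 96  [menu.top = nav.bottom + 6]
4. menu.h = 39  [status.top = menu.bottom + 7]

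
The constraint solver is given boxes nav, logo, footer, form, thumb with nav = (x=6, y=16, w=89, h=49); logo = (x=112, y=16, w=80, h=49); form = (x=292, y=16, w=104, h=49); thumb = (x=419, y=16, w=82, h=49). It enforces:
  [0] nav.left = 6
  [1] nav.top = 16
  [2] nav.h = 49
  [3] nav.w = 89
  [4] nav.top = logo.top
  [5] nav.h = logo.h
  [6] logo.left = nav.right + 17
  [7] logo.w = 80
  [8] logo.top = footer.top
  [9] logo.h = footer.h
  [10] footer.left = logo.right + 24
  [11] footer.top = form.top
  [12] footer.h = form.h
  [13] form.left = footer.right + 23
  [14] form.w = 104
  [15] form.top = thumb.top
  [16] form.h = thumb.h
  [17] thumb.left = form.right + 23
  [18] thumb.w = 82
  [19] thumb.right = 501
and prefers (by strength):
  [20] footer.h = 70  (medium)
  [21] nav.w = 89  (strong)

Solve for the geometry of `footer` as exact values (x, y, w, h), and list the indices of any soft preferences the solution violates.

1. footer.y = 16  [logo.top = footer.top]
2. footer.h = 49  [logo.h = footer.h]
3. footer.x = 216  [footer.left = logo.right + 24]
4. footer.w = 53  [form.left = footer.right + 23]

footer = (x=216, y=16, w=53, h=49)
violated soft preferences: 20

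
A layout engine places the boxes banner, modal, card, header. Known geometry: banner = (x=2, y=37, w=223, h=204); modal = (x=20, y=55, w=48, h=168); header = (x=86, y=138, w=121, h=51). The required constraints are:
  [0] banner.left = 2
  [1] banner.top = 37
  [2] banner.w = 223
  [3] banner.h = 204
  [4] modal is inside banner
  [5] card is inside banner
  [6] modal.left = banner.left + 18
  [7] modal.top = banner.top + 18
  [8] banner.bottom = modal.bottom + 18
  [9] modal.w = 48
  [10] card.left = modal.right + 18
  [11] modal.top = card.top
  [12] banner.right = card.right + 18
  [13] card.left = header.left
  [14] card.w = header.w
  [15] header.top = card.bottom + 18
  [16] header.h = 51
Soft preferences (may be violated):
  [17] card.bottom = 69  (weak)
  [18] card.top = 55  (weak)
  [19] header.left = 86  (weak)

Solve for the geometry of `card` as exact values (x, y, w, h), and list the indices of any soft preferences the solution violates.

card = (x=86, y=55, w=121, h=65)
violated soft preferences: 17

1. card.x = 86  [card.left = modal.right + 18]
2. card.y = 55  [modal.top = card.top]
3. card.w = 121  [banner.right = card.right + 18]
4. card.h = 65  [header.top = card.bottom + 18]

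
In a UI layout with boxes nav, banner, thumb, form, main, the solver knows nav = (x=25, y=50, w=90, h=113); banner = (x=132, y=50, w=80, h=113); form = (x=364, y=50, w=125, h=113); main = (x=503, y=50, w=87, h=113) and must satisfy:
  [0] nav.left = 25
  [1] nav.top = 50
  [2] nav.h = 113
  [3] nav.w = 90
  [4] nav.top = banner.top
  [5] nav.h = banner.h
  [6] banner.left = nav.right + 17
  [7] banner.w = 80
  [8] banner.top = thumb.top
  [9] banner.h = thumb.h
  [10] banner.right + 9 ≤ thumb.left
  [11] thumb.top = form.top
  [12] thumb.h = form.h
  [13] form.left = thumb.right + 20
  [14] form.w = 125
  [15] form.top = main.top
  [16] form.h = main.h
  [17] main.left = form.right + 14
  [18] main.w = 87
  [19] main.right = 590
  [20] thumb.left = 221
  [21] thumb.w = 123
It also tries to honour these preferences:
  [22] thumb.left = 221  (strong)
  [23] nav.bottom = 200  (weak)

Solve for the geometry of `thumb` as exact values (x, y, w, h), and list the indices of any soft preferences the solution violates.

thumb = (x=221, y=50, w=123, h=113)
violated soft preferences: 23

1. thumb.y = 50  [banner.top = thumb.top]
2. thumb.h = 113  [banner.h = thumb.h]
3. thumb.x = 221  [thumb.left = 221]
4. thumb.w = 123  [thumb.w = 123]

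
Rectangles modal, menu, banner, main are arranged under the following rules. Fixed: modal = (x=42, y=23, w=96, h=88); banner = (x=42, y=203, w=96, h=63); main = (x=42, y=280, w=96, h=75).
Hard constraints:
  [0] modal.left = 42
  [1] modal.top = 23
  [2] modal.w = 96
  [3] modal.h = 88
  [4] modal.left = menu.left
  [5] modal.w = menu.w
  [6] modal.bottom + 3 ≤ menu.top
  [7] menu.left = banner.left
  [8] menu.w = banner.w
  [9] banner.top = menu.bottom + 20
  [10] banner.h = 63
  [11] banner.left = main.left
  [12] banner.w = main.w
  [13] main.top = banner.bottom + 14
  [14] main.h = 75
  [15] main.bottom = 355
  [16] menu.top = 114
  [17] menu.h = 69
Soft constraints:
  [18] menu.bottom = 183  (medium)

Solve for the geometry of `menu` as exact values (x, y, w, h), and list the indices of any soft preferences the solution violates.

1. menu.x = 42  [modal.left = menu.left]
2. menu.w = 96  [modal.w = menu.w]
3. menu.y = 114  [menu.top = 114]
4. menu.h = 69  [menu.h = 69]

menu = (x=42, y=114, w=96, h=69)
violated soft preferences: none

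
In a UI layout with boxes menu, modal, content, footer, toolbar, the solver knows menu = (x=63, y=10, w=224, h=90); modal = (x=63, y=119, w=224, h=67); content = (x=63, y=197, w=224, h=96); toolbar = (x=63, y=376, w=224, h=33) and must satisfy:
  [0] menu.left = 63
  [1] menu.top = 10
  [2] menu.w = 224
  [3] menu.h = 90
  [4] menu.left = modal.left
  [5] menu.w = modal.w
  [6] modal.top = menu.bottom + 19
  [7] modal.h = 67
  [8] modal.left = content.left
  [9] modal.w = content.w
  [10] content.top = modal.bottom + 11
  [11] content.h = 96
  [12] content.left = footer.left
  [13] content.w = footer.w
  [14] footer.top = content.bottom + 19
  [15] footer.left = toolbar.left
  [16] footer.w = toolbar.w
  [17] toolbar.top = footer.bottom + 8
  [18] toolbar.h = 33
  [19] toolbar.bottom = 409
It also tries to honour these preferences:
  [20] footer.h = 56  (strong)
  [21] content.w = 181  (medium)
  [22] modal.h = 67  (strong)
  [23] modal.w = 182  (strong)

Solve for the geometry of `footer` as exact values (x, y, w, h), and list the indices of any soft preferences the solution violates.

footer = (x=63, y=312, w=224, h=56)
violated soft preferences: 21, 23

1. footer.x = 63  [content.left = footer.left]
2. footer.w = 224  [content.w = footer.w]
3. footer.y = 312  [footer.top = content.bottom + 19]
4. footer.h = 56  [toolbar.top = footer.bottom + 8]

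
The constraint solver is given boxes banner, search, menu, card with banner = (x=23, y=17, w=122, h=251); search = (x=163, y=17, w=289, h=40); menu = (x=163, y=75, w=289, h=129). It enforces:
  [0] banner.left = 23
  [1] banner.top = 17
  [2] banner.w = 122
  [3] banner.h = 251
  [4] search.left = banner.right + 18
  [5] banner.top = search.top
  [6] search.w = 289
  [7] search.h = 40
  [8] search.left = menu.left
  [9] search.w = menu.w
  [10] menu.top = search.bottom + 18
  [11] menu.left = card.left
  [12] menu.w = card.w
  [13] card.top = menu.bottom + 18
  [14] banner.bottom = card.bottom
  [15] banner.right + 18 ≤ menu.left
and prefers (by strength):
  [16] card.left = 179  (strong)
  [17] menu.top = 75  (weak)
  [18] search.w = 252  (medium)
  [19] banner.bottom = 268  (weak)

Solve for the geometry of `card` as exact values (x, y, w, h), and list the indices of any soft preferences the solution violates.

1. card.x = 163  [menu.left = card.left]
2. card.w = 289  [menu.w = card.w]
3. card.y = 222  [card.top = menu.bottom + 18]
4. card.h = 46  [banner.bottom = card.bottom]

card = (x=163, y=222, w=289, h=46)
violated soft preferences: 16, 18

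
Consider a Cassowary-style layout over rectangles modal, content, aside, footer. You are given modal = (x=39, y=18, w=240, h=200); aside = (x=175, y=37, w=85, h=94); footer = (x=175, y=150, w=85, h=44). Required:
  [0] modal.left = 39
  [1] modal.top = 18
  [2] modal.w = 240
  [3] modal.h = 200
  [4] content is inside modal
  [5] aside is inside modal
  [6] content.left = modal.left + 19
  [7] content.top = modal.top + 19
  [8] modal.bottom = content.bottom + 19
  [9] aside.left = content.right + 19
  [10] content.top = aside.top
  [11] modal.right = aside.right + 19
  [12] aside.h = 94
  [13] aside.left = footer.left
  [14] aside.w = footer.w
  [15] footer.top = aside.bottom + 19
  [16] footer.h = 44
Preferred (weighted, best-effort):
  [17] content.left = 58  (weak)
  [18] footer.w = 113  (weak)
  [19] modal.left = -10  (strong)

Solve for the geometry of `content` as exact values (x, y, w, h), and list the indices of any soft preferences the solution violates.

1. content.x = 58  [content.left = modal.left + 19]
2. content.y = 37  [content.top = modal.top + 19]
3. content.h = 162  [modal.bottom = content.bottom + 19]
4. content.w = 98  [aside.left = content.right + 19]

content = (x=58, y=37, w=98, h=162)
violated soft preferences: 18, 19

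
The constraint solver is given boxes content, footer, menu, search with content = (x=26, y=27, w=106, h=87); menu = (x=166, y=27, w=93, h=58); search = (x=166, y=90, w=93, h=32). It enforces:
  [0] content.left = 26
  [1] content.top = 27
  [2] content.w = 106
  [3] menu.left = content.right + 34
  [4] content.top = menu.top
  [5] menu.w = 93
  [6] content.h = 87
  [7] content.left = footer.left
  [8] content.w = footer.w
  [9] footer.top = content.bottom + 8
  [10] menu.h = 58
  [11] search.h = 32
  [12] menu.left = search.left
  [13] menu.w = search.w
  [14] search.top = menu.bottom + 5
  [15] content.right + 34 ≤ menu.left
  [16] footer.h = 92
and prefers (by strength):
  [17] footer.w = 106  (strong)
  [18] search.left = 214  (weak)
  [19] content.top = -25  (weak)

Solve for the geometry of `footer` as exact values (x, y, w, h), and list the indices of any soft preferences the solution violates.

1. footer.x = 26  [content.left = footer.left]
2. footer.w = 106  [content.w = footer.w]
3. footer.y = 122  [footer.top = content.bottom + 8]
4. footer.h = 92  [footer.h = 92]

footer = (x=26, y=122, w=106, h=92)
violated soft preferences: 18, 19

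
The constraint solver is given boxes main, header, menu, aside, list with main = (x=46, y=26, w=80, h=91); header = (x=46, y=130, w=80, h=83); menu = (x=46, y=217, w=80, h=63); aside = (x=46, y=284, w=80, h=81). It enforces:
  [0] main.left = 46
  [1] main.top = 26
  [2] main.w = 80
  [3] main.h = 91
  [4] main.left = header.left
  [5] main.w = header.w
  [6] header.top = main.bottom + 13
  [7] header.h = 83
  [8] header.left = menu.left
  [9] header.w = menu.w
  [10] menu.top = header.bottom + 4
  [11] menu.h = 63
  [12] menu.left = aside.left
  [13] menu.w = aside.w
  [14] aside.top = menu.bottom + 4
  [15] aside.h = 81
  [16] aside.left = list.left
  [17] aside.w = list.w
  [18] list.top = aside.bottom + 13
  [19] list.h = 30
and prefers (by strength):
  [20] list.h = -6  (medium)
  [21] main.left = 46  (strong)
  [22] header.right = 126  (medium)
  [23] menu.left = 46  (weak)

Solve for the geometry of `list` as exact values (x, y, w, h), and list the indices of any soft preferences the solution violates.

list = (x=46, y=378, w=80, h=30)
violated soft preferences: 20

1. list.x = 46  [aside.left = list.left]
2. list.w = 80  [aside.w = list.w]
3. list.y = 378  [list.top = aside.bottom + 13]
4. list.h = 30  [list.h = 30]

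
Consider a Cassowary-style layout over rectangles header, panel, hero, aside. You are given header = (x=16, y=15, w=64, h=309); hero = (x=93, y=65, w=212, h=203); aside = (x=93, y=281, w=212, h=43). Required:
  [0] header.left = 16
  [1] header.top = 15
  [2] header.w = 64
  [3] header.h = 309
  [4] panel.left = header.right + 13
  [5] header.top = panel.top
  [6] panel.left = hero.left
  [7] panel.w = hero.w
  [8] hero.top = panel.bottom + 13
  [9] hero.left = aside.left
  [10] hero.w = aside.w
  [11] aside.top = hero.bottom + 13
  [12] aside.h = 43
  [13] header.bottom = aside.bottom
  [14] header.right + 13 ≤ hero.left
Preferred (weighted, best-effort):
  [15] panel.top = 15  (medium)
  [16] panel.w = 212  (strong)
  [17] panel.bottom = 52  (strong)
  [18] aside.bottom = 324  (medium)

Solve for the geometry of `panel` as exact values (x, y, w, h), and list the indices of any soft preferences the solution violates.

1. panel.x = 93  [panel.left = header.right + 13]
2. panel.y = 15  [header.top = panel.top]
3. panel.w = 212  [panel.w = hero.w]
4. panel.h = 37  [hero.top = panel.bottom + 13]

panel = (x=93, y=15, w=212, h=37)
violated soft preferences: none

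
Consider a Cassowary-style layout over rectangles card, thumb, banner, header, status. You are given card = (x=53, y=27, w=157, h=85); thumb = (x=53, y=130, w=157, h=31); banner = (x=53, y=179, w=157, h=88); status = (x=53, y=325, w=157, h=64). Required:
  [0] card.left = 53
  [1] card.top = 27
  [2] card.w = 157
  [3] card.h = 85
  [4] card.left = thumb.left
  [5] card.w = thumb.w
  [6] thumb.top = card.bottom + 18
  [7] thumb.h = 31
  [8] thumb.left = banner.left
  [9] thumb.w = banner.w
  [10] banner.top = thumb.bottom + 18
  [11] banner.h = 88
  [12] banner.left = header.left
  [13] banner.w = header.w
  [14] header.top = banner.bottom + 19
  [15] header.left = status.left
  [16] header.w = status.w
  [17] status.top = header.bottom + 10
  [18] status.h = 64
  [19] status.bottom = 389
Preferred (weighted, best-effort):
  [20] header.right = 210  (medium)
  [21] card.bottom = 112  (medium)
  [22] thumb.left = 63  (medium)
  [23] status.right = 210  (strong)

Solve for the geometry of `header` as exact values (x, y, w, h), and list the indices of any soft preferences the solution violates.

header = (x=53, y=286, w=157, h=29)
violated soft preferences: 22

1. header.x = 53  [banner.left = header.left]
2. header.w = 157  [banner.w = header.w]
3. header.y = 286  [header.top = banner.bottom + 19]
4. header.h = 29  [status.top = header.bottom + 10]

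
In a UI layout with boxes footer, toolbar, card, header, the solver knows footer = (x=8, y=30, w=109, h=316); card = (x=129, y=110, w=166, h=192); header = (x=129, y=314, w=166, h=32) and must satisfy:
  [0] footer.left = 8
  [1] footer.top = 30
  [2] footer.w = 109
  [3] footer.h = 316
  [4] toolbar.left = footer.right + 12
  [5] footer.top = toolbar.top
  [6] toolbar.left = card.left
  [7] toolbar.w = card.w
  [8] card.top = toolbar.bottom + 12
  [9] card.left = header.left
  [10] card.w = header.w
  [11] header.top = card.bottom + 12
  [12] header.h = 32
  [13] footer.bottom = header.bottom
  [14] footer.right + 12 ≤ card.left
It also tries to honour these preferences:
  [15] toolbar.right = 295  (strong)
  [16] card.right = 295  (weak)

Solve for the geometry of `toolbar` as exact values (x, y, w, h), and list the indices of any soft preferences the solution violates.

toolbar = (x=129, y=30, w=166, h=68)
violated soft preferences: none

1. toolbar.x = 129  [toolbar.left = footer.right + 12]
2. toolbar.y = 30  [footer.top = toolbar.top]
3. toolbar.w = 166  [toolbar.w = card.w]
4. toolbar.h = 68  [card.top = toolbar.bottom + 12]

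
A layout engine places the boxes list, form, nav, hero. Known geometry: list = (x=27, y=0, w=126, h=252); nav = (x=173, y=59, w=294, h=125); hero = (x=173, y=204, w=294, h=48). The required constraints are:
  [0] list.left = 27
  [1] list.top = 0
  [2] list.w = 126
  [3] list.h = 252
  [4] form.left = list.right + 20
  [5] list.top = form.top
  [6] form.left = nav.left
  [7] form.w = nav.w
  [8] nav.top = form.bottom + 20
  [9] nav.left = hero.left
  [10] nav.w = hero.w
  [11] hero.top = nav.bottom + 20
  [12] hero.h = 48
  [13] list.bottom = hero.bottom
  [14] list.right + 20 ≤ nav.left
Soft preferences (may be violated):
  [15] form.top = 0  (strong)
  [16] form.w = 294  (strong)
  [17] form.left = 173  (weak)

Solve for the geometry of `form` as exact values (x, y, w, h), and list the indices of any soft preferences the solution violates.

form = (x=173, y=0, w=294, h=39)
violated soft preferences: none

1. form.x = 173  [form.left = list.right + 20]
2. form.y = 0  [list.top = form.top]
3. form.w = 294  [form.w = nav.w]
4. form.h = 39  [nav.top = form.bottom + 20]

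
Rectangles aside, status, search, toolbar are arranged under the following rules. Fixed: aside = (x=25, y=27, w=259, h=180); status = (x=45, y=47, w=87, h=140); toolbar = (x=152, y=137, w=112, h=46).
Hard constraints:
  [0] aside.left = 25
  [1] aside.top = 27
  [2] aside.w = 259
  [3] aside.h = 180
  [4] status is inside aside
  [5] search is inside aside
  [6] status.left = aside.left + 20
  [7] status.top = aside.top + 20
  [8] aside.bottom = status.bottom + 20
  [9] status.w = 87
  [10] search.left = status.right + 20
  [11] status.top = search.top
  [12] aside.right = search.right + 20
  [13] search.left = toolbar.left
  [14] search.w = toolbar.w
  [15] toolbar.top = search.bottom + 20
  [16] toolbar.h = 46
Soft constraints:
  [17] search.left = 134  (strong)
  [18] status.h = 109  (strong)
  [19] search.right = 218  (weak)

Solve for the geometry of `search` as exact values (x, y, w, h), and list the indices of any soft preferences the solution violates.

1. search.x = 152  [search.left = status.right + 20]
2. search.y = 47  [status.top = search.top]
3. search.w = 112  [aside.right = search.right + 20]
4. search.h = 70  [toolbar.top = search.bottom + 20]

search = (x=152, y=47, w=112, h=70)
violated soft preferences: 17, 18, 19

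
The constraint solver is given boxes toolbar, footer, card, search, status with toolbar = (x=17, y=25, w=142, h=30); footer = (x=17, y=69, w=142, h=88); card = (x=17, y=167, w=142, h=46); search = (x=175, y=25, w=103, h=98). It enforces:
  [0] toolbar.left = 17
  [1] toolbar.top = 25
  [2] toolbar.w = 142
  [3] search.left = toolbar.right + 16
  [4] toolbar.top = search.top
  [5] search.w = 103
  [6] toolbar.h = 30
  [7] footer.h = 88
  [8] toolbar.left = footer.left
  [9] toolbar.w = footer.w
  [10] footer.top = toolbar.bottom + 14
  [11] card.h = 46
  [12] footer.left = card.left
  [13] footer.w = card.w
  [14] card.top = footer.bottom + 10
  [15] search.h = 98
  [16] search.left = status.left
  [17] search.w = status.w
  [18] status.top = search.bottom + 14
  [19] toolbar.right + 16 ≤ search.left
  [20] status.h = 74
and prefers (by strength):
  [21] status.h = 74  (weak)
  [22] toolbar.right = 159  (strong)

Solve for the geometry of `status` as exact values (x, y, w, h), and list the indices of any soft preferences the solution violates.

1. status.x = 175  [search.left = status.left]
2. status.w = 103  [search.w = status.w]
3. status.y = 137  [status.top = search.bottom + 14]
4. status.h = 74  [status.h = 74]

status = (x=175, y=137, w=103, h=74)
violated soft preferences: none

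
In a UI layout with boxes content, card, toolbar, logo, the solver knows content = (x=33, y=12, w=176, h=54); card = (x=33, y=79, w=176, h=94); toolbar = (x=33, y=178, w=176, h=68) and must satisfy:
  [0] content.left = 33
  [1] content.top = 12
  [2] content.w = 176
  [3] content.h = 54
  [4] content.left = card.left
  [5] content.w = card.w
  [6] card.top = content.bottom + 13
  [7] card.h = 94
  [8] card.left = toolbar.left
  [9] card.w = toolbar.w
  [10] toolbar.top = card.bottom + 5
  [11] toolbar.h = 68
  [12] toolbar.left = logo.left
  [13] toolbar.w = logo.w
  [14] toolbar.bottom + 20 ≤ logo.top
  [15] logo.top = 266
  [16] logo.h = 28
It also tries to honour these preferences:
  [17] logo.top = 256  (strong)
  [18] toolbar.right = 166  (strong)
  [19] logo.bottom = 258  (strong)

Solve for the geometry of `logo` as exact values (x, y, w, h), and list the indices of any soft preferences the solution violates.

1. logo.x = 33  [toolbar.left = logo.left]
2. logo.w = 176  [toolbar.w = logo.w]
3. logo.y = 266  [logo.top = 266]
4. logo.h = 28  [logo.h = 28]

logo = (x=33, y=266, w=176, h=28)
violated soft preferences: 17, 18, 19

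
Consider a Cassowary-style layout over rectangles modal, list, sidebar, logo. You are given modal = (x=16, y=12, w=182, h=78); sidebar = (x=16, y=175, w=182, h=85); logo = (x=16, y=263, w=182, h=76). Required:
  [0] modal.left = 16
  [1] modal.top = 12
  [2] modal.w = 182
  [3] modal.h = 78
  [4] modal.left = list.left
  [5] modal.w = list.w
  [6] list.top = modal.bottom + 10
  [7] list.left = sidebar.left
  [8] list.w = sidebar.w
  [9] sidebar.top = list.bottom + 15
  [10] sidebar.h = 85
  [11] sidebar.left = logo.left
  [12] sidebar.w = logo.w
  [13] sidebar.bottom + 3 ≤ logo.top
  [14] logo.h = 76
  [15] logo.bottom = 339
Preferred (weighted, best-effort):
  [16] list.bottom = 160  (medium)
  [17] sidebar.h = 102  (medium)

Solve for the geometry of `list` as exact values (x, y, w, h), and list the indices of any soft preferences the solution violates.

list = (x=16, y=100, w=182, h=60)
violated soft preferences: 17

1. list.x = 16  [modal.left = list.left]
2. list.w = 182  [modal.w = list.w]
3. list.y = 100  [list.top = modal.bottom + 10]
4. list.h = 60  [sidebar.top = list.bottom + 15]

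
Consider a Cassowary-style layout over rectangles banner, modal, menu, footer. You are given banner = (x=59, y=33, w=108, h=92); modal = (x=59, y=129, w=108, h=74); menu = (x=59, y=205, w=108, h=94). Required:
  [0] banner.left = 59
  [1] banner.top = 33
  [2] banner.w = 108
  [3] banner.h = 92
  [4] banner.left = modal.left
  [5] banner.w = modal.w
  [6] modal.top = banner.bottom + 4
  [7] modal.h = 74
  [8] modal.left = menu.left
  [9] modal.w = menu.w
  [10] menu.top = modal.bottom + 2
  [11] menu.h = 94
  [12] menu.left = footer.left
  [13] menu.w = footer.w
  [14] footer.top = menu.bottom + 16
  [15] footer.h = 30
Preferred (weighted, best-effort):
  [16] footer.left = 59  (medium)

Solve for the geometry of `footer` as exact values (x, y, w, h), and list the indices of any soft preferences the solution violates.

1. footer.x = 59  [menu.left = footer.left]
2. footer.w = 108  [menu.w = footer.w]
3. footer.y = 315  [footer.top = menu.bottom + 16]
4. footer.h = 30  [footer.h = 30]

footer = (x=59, y=315, w=108, h=30)
violated soft preferences: none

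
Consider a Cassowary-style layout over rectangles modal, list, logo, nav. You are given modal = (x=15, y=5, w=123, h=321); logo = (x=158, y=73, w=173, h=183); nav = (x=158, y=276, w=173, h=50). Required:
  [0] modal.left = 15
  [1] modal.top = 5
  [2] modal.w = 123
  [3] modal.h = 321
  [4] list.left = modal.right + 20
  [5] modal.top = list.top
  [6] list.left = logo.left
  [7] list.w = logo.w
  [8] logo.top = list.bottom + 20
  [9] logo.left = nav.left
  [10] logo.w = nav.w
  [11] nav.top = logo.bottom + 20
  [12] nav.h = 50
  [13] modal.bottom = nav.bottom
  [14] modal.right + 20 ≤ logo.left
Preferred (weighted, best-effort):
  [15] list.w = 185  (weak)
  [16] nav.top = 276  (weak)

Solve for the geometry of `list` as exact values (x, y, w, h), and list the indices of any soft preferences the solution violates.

1. list.x = 158  [list.left = modal.right + 20]
2. list.y = 5  [modal.top = list.top]
3. list.w = 173  [list.w = logo.w]
4. list.h = 48  [logo.top = list.bottom + 20]

list = (x=158, y=5, w=173, h=48)
violated soft preferences: 15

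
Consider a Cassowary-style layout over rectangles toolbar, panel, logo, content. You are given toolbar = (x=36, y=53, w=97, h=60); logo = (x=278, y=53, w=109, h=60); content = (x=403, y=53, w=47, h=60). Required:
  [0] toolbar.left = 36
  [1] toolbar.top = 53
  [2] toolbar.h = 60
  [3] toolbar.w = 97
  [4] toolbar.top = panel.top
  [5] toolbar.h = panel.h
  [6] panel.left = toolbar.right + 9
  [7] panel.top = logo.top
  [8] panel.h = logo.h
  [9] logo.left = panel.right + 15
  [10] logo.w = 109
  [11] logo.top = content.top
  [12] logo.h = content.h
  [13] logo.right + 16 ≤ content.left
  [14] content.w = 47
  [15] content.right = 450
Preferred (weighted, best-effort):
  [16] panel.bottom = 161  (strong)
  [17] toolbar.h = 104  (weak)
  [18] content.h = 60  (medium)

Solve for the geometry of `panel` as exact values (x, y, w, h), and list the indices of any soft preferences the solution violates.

panel = (x=142, y=53, w=121, h=60)
violated soft preferences: 16, 17

1. panel.y = 53  [toolbar.top = panel.top]
2. panel.h = 60  [toolbar.h = panel.h]
3. panel.x = 142  [panel.left = toolbar.right + 9]
4. panel.w = 121  [logo.left = panel.right + 15]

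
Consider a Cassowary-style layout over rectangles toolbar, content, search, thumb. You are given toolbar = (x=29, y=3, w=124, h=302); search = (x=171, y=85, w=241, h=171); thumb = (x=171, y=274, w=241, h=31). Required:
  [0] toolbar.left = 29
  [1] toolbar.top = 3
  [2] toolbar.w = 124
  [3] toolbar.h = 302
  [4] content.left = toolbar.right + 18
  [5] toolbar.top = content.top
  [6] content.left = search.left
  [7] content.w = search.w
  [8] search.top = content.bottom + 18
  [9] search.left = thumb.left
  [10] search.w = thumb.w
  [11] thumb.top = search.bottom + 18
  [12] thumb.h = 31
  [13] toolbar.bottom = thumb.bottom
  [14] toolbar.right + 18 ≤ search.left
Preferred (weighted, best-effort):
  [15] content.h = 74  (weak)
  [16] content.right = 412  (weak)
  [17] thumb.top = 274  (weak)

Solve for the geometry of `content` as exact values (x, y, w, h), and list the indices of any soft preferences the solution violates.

content = (x=171, y=3, w=241, h=64)
violated soft preferences: 15

1. content.x = 171  [content.left = toolbar.right + 18]
2. content.y = 3  [toolbar.top = content.top]
3. content.w = 241  [content.w = search.w]
4. content.h = 64  [search.top = content.bottom + 18]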